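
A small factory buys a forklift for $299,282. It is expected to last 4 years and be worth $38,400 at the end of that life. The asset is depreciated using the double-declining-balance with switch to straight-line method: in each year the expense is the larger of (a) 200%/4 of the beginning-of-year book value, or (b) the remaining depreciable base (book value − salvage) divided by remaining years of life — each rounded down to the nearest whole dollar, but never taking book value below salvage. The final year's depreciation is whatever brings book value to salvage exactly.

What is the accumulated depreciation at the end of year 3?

Depreciable base = $299,282 − $38,400 = $260,882.
Year 1: DB = ⌊$299,282 × 200%/4⌋ = $149,641; SL = ⌊$260,882/4⌋ = $65,220 → take DB $149,641. Book value $149,641.
Year 2: DB = ⌊$149,641 × 200%/4⌋ = $74,820; SL = ⌊$111,241/3⌋ = $37,080 → take DB $74,820. Book value $74,821.
Year 3: DB = ⌊$74,821 × 200%/4⌋ = $37,410; SL = ⌊$36,421/2⌋ = $18,210 → take DB $37,410, capped at $36,421. Book value $38,400.
Accumulated through year 3 = $299,282 − $38,400 = $260,882.

$260,882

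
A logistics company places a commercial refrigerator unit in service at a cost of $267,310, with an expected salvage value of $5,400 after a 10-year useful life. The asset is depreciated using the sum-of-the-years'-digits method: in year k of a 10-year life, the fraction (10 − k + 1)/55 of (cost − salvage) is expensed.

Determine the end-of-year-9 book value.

Depreciable base = $267,310 − $5,400 = $261,910.
Sum of the years' digits = 10+9+8+7+6+5+4+3+2+1 = 55.
Year 1: $261,910 × 10/55 = $47,620. Book value $219,690.
Year 2: $261,910 × 9/55 = $42,858. Book value $176,832.
Year 3: $261,910 × 8/55 = $38,096. Book value $138,736.
Year 4: $261,910 × 7/55 = $33,334. Book value $105,402.
Year 5: $261,910 × 6/55 = $28,572. Book value $76,830.
Year 6: $261,910 × 5/55 = $23,810. Book value $53,020.
Year 7: $261,910 × 4/55 = $19,048. Book value $33,972.
Year 8: $261,910 × 3/55 = $14,286. Book value $19,686.
Year 9: $261,910 × 2/55 = $9,524. Book value $10,162.

$10,162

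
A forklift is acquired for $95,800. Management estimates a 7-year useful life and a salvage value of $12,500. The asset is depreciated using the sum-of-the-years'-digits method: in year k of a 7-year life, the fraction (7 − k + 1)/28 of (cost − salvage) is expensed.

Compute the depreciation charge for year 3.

$14,875

Depreciable base = $95,800 − $12,500 = $83,300.
Sum of the years' digits = 7+6+5+4+3+2+1 = 28.
Year 1: $83,300 × 7/28 = $20,825. Book value $74,975.
Year 2: $83,300 × 6/28 = $17,850. Book value $57,125.
Year 3: $83,300 × 5/28 = $14,875. Book value $42,250.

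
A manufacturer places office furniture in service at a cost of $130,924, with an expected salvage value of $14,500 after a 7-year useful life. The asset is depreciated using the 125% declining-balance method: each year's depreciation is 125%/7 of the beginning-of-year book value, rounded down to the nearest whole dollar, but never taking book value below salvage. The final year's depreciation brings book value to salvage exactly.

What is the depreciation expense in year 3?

$15,775

Depreciable base = $130,924 − $14,500 = $116,424.
Year 1: ⌊$130,924 × 125%/7⌋ = $23,379. Book value $107,545.
Year 2: ⌊$107,545 × 125%/7⌋ = $19,204. Book value $88,341.
Year 3: ⌊$88,341 × 125%/7⌋ = $15,775. Book value $72,566.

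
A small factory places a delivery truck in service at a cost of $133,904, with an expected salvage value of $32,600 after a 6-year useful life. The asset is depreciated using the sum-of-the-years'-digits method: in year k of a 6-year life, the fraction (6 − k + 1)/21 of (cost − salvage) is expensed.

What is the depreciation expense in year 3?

Depreciable base = $133,904 − $32,600 = $101,304.
Sum of the years' digits = 6+5+4+3+2+1 = 21.
Year 1: $101,304 × 6/21 = $28,944. Book value $104,960.
Year 2: $101,304 × 5/21 = $24,120. Book value $80,840.
Year 3: $101,304 × 4/21 = $19,296. Book value $61,544.

$19,296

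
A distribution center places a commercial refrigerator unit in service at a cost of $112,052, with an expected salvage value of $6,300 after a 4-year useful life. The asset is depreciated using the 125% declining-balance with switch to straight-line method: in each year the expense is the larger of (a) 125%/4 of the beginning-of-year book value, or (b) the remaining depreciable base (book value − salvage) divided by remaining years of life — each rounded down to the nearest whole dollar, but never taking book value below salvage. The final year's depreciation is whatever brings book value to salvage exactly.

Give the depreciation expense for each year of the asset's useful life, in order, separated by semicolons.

$35,016; $24,073; $23,331; $23,332

Depreciable base = $112,052 − $6,300 = $105,752.
Year 1: DB = ⌊$112,052 × 125%/4⌋ = $35,016; SL = ⌊$105,752/4⌋ = $26,438 → take DB $35,016. Book value $77,036.
Year 2: DB = ⌊$77,036 × 125%/4⌋ = $24,073; SL = ⌊$70,736/3⌋ = $23,578 → take DB $24,073. Book value $52,963.
Year 3: DB = ⌊$52,963 × 125%/4⌋ = $16,550; SL = ⌊$46,663/2⌋ = $23,331 → take SL $23,331. Book value $29,632.
Year 4 (final): $29,632 − $6,300 = $23,332. Book value $6,300.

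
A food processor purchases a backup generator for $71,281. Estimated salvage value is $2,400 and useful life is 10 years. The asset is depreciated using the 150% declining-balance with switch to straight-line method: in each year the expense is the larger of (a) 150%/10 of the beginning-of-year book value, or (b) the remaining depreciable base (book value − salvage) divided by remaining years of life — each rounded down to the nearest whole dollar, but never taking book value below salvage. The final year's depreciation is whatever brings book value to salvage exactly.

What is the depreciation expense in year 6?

Depreciable base = $71,281 − $2,400 = $68,881.
Year 1: DB = ⌊$71,281 × 150%/10⌋ = $10,692; SL = ⌊$68,881/10⌋ = $6,888 → take DB $10,692. Book value $60,589.
Year 2: DB = ⌊$60,589 × 150%/10⌋ = $9,088; SL = ⌊$58,189/9⌋ = $6,465 → take DB $9,088. Book value $51,501.
Year 3: DB = ⌊$51,501 × 150%/10⌋ = $7,725; SL = ⌊$49,101/8⌋ = $6,137 → take DB $7,725. Book value $43,776.
Year 4: DB = ⌊$43,776 × 150%/10⌋ = $6,566; SL = ⌊$41,376/7⌋ = $5,910 → take DB $6,566. Book value $37,210.
Year 5: DB = ⌊$37,210 × 150%/10⌋ = $5,581; SL = ⌊$34,810/6⌋ = $5,801 → take SL $5,801. Book value $31,409.
Year 6: DB = ⌊$31,409 × 150%/10⌋ = $4,711; SL = ⌊$29,009/5⌋ = $5,801 → take SL $5,801. Book value $25,608.

$5,801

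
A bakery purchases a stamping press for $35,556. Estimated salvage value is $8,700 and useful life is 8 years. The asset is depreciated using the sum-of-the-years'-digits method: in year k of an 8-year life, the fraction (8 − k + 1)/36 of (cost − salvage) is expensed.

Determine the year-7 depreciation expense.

$1,492

Depreciable base = $35,556 − $8,700 = $26,856.
Sum of the years' digits = 8+7+6+5+4+3+2+1 = 36.
Year 1: $26,856 × 8/36 = $5,968. Book value $29,588.
Year 2: $26,856 × 7/36 = $5,222. Book value $24,366.
Year 3: $26,856 × 6/36 = $4,476. Book value $19,890.
Year 4: $26,856 × 5/36 = $3,730. Book value $16,160.
Year 5: $26,856 × 4/36 = $2,984. Book value $13,176.
Year 6: $26,856 × 3/36 = $2,238. Book value $10,938.
Year 7: $26,856 × 2/36 = $1,492. Book value $9,446.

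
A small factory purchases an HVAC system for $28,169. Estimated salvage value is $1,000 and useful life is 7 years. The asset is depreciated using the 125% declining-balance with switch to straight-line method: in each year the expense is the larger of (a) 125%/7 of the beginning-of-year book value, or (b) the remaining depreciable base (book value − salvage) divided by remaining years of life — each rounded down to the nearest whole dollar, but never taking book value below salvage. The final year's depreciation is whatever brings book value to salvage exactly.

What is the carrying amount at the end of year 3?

Depreciable base = $28,169 − $1,000 = $27,169.
Year 1: DB = ⌊$28,169 × 125%/7⌋ = $5,030; SL = ⌊$27,169/7⌋ = $3,881 → take DB $5,030. Book value $23,139.
Year 2: DB = ⌊$23,139 × 125%/7⌋ = $4,131; SL = ⌊$22,139/6⌋ = $3,689 → take DB $4,131. Book value $19,008.
Year 3: DB = ⌊$19,008 × 125%/7⌋ = $3,394; SL = ⌊$18,008/5⌋ = $3,601 → take SL $3,601. Book value $15,407.

$15,407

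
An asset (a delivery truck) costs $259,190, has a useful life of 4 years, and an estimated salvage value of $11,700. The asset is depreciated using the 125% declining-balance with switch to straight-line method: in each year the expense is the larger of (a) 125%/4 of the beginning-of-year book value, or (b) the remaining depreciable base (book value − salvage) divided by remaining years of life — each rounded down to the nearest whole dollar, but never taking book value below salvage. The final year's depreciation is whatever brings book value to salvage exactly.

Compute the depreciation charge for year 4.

Depreciable base = $259,190 − $11,700 = $247,490.
Year 1: DB = ⌊$259,190 × 125%/4⌋ = $80,996; SL = ⌊$247,490/4⌋ = $61,872 → take DB $80,996. Book value $178,194.
Year 2: DB = ⌊$178,194 × 125%/4⌋ = $55,685; SL = ⌊$166,494/3⌋ = $55,498 → take DB $55,685. Book value $122,509.
Year 3: DB = ⌊$122,509 × 125%/4⌋ = $38,284; SL = ⌊$110,809/2⌋ = $55,404 → take SL $55,404. Book value $67,105.
Year 4 (final): $67,105 − $11,700 = $55,405. Book value $11,700.

$55,405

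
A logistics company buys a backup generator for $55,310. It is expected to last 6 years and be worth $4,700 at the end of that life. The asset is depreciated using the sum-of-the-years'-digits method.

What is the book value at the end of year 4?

$11,930

Depreciable base = $55,310 − $4,700 = $50,610.
Sum of the years' digits = 6+5+4+3+2+1 = 21.
Year 1: $50,610 × 6/21 = $14,460. Book value $40,850.
Year 2: $50,610 × 5/21 = $12,050. Book value $28,800.
Year 3: $50,610 × 4/21 = $9,640. Book value $19,160.
Year 4: $50,610 × 3/21 = $7,230. Book value $11,930.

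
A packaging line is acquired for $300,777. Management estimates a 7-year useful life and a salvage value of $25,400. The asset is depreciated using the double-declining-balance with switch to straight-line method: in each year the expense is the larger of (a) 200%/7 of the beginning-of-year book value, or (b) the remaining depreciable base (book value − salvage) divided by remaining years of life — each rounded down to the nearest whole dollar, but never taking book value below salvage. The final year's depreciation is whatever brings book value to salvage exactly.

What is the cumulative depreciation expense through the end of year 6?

Depreciable base = $300,777 − $25,400 = $275,377.
Year 1: DB = ⌊$300,777 × 200%/7⌋ = $85,936; SL = ⌊$275,377/7⌋ = $39,339 → take DB $85,936. Book value $214,841.
Year 2: DB = ⌊$214,841 × 200%/7⌋ = $61,383; SL = ⌊$189,441/6⌋ = $31,573 → take DB $61,383. Book value $153,458.
Year 3: DB = ⌊$153,458 × 200%/7⌋ = $43,845; SL = ⌊$128,058/5⌋ = $25,611 → take DB $43,845. Book value $109,613.
Year 4: DB = ⌊$109,613 × 200%/7⌋ = $31,318; SL = ⌊$84,213/4⌋ = $21,053 → take DB $31,318. Book value $78,295.
Year 5: DB = ⌊$78,295 × 200%/7⌋ = $22,370; SL = ⌊$52,895/3⌋ = $17,631 → take DB $22,370. Book value $55,925.
Year 6: DB = ⌊$55,925 × 200%/7⌋ = $15,978; SL = ⌊$30,525/2⌋ = $15,262 → take DB $15,978. Book value $39,947.
Accumulated through year 6 = $300,777 − $39,947 = $260,830.

$260,830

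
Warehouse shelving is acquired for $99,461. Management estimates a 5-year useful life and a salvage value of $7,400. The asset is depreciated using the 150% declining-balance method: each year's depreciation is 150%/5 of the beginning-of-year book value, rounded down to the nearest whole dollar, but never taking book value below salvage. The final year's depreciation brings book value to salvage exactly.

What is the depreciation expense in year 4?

$10,234

Depreciable base = $99,461 − $7,400 = $92,061.
Year 1: ⌊$99,461 × 150%/5⌋ = $29,838. Book value $69,623.
Year 2: ⌊$69,623 × 150%/5⌋ = $20,886. Book value $48,737.
Year 3: ⌊$48,737 × 150%/5⌋ = $14,621. Book value $34,116.
Year 4: ⌊$34,116 × 150%/5⌋ = $10,234. Book value $23,882.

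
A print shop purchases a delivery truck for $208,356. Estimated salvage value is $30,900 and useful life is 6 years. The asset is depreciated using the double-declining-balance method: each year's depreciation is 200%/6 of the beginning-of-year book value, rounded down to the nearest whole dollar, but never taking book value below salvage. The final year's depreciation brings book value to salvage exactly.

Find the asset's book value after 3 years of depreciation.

$61,736

Depreciable base = $208,356 − $30,900 = $177,456.
Year 1: ⌊$208,356 × 200%/6⌋ = $69,452. Book value $138,904.
Year 2: ⌊$138,904 × 200%/6⌋ = $46,301. Book value $92,603.
Year 3: ⌊$92,603 × 200%/6⌋ = $30,867. Book value $61,736.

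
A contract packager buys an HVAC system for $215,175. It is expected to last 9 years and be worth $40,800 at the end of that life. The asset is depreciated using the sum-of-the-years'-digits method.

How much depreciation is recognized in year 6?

Depreciable base = $215,175 − $40,800 = $174,375.
Sum of the years' digits = 9+8+7+6+5+4+3+2+1 = 45.
Year 1: $174,375 × 9/45 = $34,875. Book value $180,300.
Year 2: $174,375 × 8/45 = $31,000. Book value $149,300.
Year 3: $174,375 × 7/45 = $27,125. Book value $122,175.
Year 4: $174,375 × 6/45 = $23,250. Book value $98,925.
Year 5: $174,375 × 5/45 = $19,375. Book value $79,550.
Year 6: $174,375 × 4/45 = $15,500. Book value $64,050.

$15,500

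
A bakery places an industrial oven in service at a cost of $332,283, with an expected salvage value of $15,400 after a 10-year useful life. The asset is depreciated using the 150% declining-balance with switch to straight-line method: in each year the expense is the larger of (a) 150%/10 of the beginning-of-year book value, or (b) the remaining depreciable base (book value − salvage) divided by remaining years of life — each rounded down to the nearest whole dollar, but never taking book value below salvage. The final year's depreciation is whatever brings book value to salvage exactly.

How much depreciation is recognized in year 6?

Depreciable base = $332,283 − $15,400 = $316,883.
Year 1: DB = ⌊$332,283 × 150%/10⌋ = $49,842; SL = ⌊$316,883/10⌋ = $31,688 → take DB $49,842. Book value $282,441.
Year 2: DB = ⌊$282,441 × 150%/10⌋ = $42,366; SL = ⌊$267,041/9⌋ = $29,671 → take DB $42,366. Book value $240,075.
Year 3: DB = ⌊$240,075 × 150%/10⌋ = $36,011; SL = ⌊$224,675/8⌋ = $28,084 → take DB $36,011. Book value $204,064.
Year 4: DB = ⌊$204,064 × 150%/10⌋ = $30,609; SL = ⌊$188,664/7⌋ = $26,952 → take DB $30,609. Book value $173,455.
Year 5: DB = ⌊$173,455 × 150%/10⌋ = $26,018; SL = ⌊$158,055/6⌋ = $26,342 → take SL $26,342. Book value $147,113.
Year 6: DB = ⌊$147,113 × 150%/10⌋ = $22,066; SL = ⌊$131,713/5⌋ = $26,342 → take SL $26,342. Book value $120,771.

$26,342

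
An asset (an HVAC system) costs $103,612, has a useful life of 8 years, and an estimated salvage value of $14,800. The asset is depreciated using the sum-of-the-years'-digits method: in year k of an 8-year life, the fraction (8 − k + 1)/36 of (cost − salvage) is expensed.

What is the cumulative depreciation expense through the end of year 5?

Depreciable base = $103,612 − $14,800 = $88,812.
Sum of the years' digits = 8+7+6+5+4+3+2+1 = 36.
Year 1: $88,812 × 8/36 = $19,736. Book value $83,876.
Year 2: $88,812 × 7/36 = $17,269. Book value $66,607.
Year 3: $88,812 × 6/36 = $14,802. Book value $51,805.
Year 4: $88,812 × 5/36 = $12,335. Book value $39,470.
Year 5: $88,812 × 4/36 = $9,868. Book value $29,602.
Accumulated through year 5 = $103,612 − $29,602 = $74,010.

$74,010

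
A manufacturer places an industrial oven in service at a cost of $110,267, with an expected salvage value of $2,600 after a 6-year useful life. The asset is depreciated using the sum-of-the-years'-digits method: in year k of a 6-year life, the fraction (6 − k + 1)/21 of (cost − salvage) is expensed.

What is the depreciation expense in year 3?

$20,508

Depreciable base = $110,267 − $2,600 = $107,667.
Sum of the years' digits = 6+5+4+3+2+1 = 21.
Year 1: $107,667 × 6/21 = $30,762. Book value $79,505.
Year 2: $107,667 × 5/21 = $25,635. Book value $53,870.
Year 3: $107,667 × 4/21 = $20,508. Book value $33,362.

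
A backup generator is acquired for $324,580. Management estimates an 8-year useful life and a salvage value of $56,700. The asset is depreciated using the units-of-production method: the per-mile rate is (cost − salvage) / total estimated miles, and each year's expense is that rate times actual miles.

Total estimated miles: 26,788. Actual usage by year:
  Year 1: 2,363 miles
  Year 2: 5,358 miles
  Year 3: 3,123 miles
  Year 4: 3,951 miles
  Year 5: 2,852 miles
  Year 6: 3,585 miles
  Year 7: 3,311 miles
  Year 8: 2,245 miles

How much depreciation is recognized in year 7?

Depreciable base = $324,580 − $56,700 = $267,880.
Rate = $267,880 / 26,788 miles = $10 per mile.
Year 1: 2,363 × $10 = $23,630. Book value $300,950.
Year 2: 5,358 × $10 = $53,580. Book value $247,370.
Year 3: 3,123 × $10 = $31,230. Book value $216,140.
Year 4: 3,951 × $10 = $39,510. Book value $176,630.
Year 5: 2,852 × $10 = $28,520. Book value $148,110.
Year 6: 3,585 × $10 = $35,850. Book value $112,260.
Year 7: 3,311 × $10 = $33,110. Book value $79,150.

$33,110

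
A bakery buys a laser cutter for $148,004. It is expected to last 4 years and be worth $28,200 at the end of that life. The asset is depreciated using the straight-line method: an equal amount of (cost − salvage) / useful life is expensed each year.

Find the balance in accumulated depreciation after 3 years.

$89,853

Depreciable base = $148,004 − $28,200 = $119,804.
Annual expense = $119,804 / 4 = $29,951.
End of year 1: book value $118,053.
End of year 2: book value $88,102.
End of year 3: book value $58,151.
Accumulated through year 3 = $148,004 − $58,151 = $89,853.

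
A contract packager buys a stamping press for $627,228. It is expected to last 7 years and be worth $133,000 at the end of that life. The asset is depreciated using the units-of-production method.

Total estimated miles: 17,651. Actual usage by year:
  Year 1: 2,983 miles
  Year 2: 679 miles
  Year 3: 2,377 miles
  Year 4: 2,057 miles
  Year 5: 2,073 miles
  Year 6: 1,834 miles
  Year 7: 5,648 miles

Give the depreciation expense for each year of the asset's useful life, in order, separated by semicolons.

$83,524; $19,012; $66,556; $57,596; $58,044; $51,352; $158,144

Depreciable base = $627,228 − $133,000 = $494,228.
Rate = $494,228 / 17,651 miles = $28 per mile.
Year 1: 2,983 × $28 = $83,524. Book value $543,704.
Year 2: 679 × $28 = $19,012. Book value $524,692.
Year 3: 2,377 × $28 = $66,556. Book value $458,136.
Year 4: 2,057 × $28 = $57,596. Book value $400,540.
Year 5: 2,073 × $28 = $58,044. Book value $342,496.
Year 6: 1,834 × $28 = $51,352. Book value $291,144.
Year 7: 5,648 × $28 = $158,144. Book value $133,000.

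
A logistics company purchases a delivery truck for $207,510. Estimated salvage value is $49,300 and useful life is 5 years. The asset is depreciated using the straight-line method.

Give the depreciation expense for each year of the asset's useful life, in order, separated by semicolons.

Depreciable base = $207,510 − $49,300 = $158,210.
Annual expense = $158,210 / 5 = $31,642.
End of year 1: book value $175,868.
End of year 2: book value $144,226.
End of year 3: book value $112,584.
End of year 4: book value $80,942.
End of year 5: book value $49,300.

$31,642; $31,642; $31,642; $31,642; $31,642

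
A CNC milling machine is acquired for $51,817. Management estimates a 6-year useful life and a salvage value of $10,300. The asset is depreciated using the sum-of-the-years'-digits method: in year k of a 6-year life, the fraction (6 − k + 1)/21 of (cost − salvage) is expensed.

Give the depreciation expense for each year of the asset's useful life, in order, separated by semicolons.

Depreciable base = $51,817 − $10,300 = $41,517.
Sum of the years' digits = 6+5+4+3+2+1 = 21.
Year 1: $41,517 × 6/21 = $11,862. Book value $39,955.
Year 2: $41,517 × 5/21 = $9,885. Book value $30,070.
Year 3: $41,517 × 4/21 = $7,908. Book value $22,162.
Year 4: $41,517 × 3/21 = $5,931. Book value $16,231.
Year 5: $41,517 × 2/21 = $3,954. Book value $12,277.
Year 6: $41,517 × 1/21 = $1,977. Book value $10,300.

$11,862; $9,885; $7,908; $5,931; $3,954; $1,977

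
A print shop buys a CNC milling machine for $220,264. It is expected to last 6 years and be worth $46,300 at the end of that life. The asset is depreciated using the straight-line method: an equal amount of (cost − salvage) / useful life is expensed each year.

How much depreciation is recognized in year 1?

$28,994

Depreciable base = $220,264 − $46,300 = $173,964.
Annual expense = $173,964 / 6 = $28,994.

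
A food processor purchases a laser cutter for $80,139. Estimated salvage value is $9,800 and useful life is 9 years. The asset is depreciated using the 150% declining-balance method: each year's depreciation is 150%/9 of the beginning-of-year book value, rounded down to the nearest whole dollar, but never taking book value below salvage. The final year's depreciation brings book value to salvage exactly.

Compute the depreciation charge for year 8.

Depreciable base = $80,139 − $9,800 = $70,339.
Year 1: ⌊$80,139 × 150%/9⌋ = $13,356. Book value $66,783.
Year 2: ⌊$66,783 × 150%/9⌋ = $11,130. Book value $55,653.
Year 3: ⌊$55,653 × 150%/9⌋ = $9,275. Book value $46,378.
Year 4: ⌊$46,378 × 150%/9⌋ = $7,729. Book value $38,649.
Year 5: ⌊$38,649 × 150%/9⌋ = $6,441. Book value $32,208.
Year 6: ⌊$32,208 × 150%/9⌋ = $5,368. Book value $26,840.
Year 7: ⌊$26,840 × 150%/9⌋ = $4,473. Book value $22,367.
Year 8: ⌊$22,367 × 150%/9⌋ = $3,727. Book value $18,640.

$3,727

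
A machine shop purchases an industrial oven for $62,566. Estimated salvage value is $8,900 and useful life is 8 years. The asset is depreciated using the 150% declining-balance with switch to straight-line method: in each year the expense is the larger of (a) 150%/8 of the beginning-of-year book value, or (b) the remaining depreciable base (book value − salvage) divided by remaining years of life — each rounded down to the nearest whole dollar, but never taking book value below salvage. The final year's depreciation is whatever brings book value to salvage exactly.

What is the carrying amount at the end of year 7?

Depreciable base = $62,566 − $8,900 = $53,666.
Year 1: DB = ⌊$62,566 × 150%/8⌋ = $11,731; SL = ⌊$53,666/8⌋ = $6,708 → take DB $11,731. Book value $50,835.
Year 2: DB = ⌊$50,835 × 150%/8⌋ = $9,531; SL = ⌊$41,935/7⌋ = $5,990 → take DB $9,531. Book value $41,304.
Year 3: DB = ⌊$41,304 × 150%/8⌋ = $7,744; SL = ⌊$32,404/6⌋ = $5,400 → take DB $7,744. Book value $33,560.
Year 4: DB = ⌊$33,560 × 150%/8⌋ = $6,292; SL = ⌊$24,660/5⌋ = $4,932 → take DB $6,292. Book value $27,268.
Year 5: DB = ⌊$27,268 × 150%/8⌋ = $5,112; SL = ⌊$18,368/4⌋ = $4,592 → take DB $5,112. Book value $22,156.
Year 6: DB = ⌊$22,156 × 150%/8⌋ = $4,154; SL = ⌊$13,256/3⌋ = $4,418 → take SL $4,418. Book value $17,738.
Year 7: DB = ⌊$17,738 × 150%/8⌋ = $3,325; SL = ⌊$8,838/2⌋ = $4,419 → take SL $4,419. Book value $13,319.

$13,319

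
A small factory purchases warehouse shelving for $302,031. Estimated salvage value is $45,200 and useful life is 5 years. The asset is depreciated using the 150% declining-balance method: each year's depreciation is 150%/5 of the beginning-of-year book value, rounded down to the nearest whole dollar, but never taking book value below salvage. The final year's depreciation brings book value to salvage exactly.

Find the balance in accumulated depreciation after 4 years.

Depreciable base = $302,031 − $45,200 = $256,831.
Year 1: ⌊$302,031 × 150%/5⌋ = $90,609. Book value $211,422.
Year 2: ⌊$211,422 × 150%/5⌋ = $63,426. Book value $147,996.
Year 3: ⌊$147,996 × 150%/5⌋ = $44,398. Book value $103,598.
Year 4: ⌊$103,598 × 150%/5⌋ = $31,079. Book value $72,519.
Accumulated through year 4 = $302,031 − $72,519 = $229,512.

$229,512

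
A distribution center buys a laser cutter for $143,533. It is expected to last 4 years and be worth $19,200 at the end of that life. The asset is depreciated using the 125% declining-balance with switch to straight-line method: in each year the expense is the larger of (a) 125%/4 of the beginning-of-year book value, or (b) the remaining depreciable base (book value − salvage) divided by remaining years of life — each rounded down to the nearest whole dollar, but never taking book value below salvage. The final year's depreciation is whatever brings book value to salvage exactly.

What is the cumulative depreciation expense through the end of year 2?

Depreciable base = $143,533 − $19,200 = $124,333.
Year 1: DB = ⌊$143,533 × 125%/4⌋ = $44,854; SL = ⌊$124,333/4⌋ = $31,083 → take DB $44,854. Book value $98,679.
Year 2: DB = ⌊$98,679 × 125%/4⌋ = $30,837; SL = ⌊$79,479/3⌋ = $26,493 → take DB $30,837. Book value $67,842.
Accumulated through year 2 = $143,533 − $67,842 = $75,691.

$75,691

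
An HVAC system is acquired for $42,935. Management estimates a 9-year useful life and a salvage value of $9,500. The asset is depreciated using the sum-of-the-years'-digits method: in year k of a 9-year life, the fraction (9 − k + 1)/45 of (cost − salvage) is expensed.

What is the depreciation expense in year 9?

$743

Depreciable base = $42,935 − $9,500 = $33,435.
Sum of the years' digits = 9+8+7+6+5+4+3+2+1 = 45.
Year 1: $33,435 × 9/45 = $6,687. Book value $36,248.
Year 2: $33,435 × 8/45 = $5,944. Book value $30,304.
Year 3: $33,435 × 7/45 = $5,201. Book value $25,103.
Year 4: $33,435 × 6/45 = $4,458. Book value $20,645.
Year 5: $33,435 × 5/45 = $3,715. Book value $16,930.
Year 6: $33,435 × 4/45 = $2,972. Book value $13,958.
Year 7: $33,435 × 3/45 = $2,229. Book value $11,729.
Year 8: $33,435 × 2/45 = $1,486. Book value $10,243.
Year 9: $33,435 × 1/45 = $743. Book value $9,500.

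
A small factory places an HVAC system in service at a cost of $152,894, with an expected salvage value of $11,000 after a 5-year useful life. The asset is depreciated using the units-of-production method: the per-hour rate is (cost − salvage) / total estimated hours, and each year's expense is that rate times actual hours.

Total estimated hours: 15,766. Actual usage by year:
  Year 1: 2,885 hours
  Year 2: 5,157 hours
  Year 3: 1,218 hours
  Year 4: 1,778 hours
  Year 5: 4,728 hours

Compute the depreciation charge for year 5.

$42,552

Depreciable base = $152,894 − $11,000 = $141,894.
Rate = $141,894 / 15,766 hours = $9 per hour.
Year 1: 2,885 × $9 = $25,965. Book value $126,929.
Year 2: 5,157 × $9 = $46,413. Book value $80,516.
Year 3: 1,218 × $9 = $10,962. Book value $69,554.
Year 4: 1,778 × $9 = $16,002. Book value $53,552.
Year 5: 4,728 × $9 = $42,552. Book value $11,000.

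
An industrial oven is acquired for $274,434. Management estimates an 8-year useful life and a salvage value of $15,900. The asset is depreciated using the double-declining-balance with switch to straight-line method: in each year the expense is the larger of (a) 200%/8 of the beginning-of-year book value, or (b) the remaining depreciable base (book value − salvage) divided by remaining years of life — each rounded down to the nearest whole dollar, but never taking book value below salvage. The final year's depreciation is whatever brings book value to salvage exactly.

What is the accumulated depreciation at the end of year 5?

Depreciable base = $274,434 − $15,900 = $258,534.
Year 1: DB = ⌊$274,434 × 200%/8⌋ = $68,608; SL = ⌊$258,534/8⌋ = $32,316 → take DB $68,608. Book value $205,826.
Year 2: DB = ⌊$205,826 × 200%/8⌋ = $51,456; SL = ⌊$189,926/7⌋ = $27,132 → take DB $51,456. Book value $154,370.
Year 3: DB = ⌊$154,370 × 200%/8⌋ = $38,592; SL = ⌊$138,470/6⌋ = $23,078 → take DB $38,592. Book value $115,778.
Year 4: DB = ⌊$115,778 × 200%/8⌋ = $28,944; SL = ⌊$99,878/5⌋ = $19,975 → take DB $28,944. Book value $86,834.
Year 5: DB = ⌊$86,834 × 200%/8⌋ = $21,708; SL = ⌊$70,934/4⌋ = $17,733 → take DB $21,708. Book value $65,126.
Accumulated through year 5 = $274,434 − $65,126 = $209,308.

$209,308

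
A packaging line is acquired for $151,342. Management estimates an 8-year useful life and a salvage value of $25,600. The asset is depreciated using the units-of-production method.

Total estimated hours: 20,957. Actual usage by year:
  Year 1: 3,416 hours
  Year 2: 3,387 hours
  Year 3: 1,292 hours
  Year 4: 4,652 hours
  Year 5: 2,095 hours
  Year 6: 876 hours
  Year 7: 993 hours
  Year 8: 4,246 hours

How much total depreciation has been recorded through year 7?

Depreciable base = $151,342 − $25,600 = $125,742.
Rate = $125,742 / 20,957 hours = $6 per hour.
Year 1: 3,416 × $6 = $20,496. Book value $130,846.
Year 2: 3,387 × $6 = $20,322. Book value $110,524.
Year 3: 1,292 × $6 = $7,752. Book value $102,772.
Year 4: 4,652 × $6 = $27,912. Book value $74,860.
Year 5: 2,095 × $6 = $12,570. Book value $62,290.
Year 6: 876 × $6 = $5,256. Book value $57,034.
Year 7: 993 × $6 = $5,958. Book value $51,076.
Accumulated through year 7 = $151,342 − $51,076 = $100,266.

$100,266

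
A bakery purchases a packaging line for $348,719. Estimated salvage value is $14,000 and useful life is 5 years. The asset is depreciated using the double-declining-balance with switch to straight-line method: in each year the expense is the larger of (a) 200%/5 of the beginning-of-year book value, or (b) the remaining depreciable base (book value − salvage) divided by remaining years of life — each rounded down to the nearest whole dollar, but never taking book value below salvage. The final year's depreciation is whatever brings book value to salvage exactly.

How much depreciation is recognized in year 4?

$30,662

Depreciable base = $348,719 − $14,000 = $334,719.
Year 1: DB = ⌊$348,719 × 200%/5⌋ = $139,487; SL = ⌊$334,719/5⌋ = $66,943 → take DB $139,487. Book value $209,232.
Year 2: DB = ⌊$209,232 × 200%/5⌋ = $83,692; SL = ⌊$195,232/4⌋ = $48,808 → take DB $83,692. Book value $125,540.
Year 3: DB = ⌊$125,540 × 200%/5⌋ = $50,216; SL = ⌊$111,540/3⌋ = $37,180 → take DB $50,216. Book value $75,324.
Year 4: DB = ⌊$75,324 × 200%/5⌋ = $30,129; SL = ⌊$61,324/2⌋ = $30,662 → take SL $30,662. Book value $44,662.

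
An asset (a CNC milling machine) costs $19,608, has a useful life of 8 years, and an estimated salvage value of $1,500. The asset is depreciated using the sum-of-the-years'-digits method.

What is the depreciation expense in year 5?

$2,012

Depreciable base = $19,608 − $1,500 = $18,108.
Sum of the years' digits = 8+7+6+5+4+3+2+1 = 36.
Year 1: $18,108 × 8/36 = $4,024. Book value $15,584.
Year 2: $18,108 × 7/36 = $3,521. Book value $12,063.
Year 3: $18,108 × 6/36 = $3,018. Book value $9,045.
Year 4: $18,108 × 5/36 = $2,515. Book value $6,530.
Year 5: $18,108 × 4/36 = $2,012. Book value $4,518.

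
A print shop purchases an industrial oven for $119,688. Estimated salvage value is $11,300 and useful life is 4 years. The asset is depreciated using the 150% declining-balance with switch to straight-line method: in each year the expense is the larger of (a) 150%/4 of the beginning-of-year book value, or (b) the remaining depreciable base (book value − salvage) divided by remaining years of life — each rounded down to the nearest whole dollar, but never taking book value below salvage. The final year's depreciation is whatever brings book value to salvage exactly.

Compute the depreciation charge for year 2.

$28,051

Depreciable base = $119,688 − $11,300 = $108,388.
Year 1: DB = ⌊$119,688 × 150%/4⌋ = $44,883; SL = ⌊$108,388/4⌋ = $27,097 → take DB $44,883. Book value $74,805.
Year 2: DB = ⌊$74,805 × 150%/4⌋ = $28,051; SL = ⌊$63,505/3⌋ = $21,168 → take DB $28,051. Book value $46,754.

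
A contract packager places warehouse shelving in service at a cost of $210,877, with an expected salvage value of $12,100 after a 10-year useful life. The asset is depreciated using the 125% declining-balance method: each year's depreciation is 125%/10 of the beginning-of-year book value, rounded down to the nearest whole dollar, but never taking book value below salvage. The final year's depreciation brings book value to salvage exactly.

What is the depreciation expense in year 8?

$10,351

Depreciable base = $210,877 − $12,100 = $198,777.
Year 1: ⌊$210,877 × 125%/10⌋ = $26,359. Book value $184,518.
Year 2: ⌊$184,518 × 125%/10⌋ = $23,064. Book value $161,454.
Year 3: ⌊$161,454 × 125%/10⌋ = $20,181. Book value $141,273.
Year 4: ⌊$141,273 × 125%/10⌋ = $17,659. Book value $123,614.
Year 5: ⌊$123,614 × 125%/10⌋ = $15,451. Book value $108,163.
Year 6: ⌊$108,163 × 125%/10⌋ = $13,520. Book value $94,643.
Year 7: ⌊$94,643 × 125%/10⌋ = $11,830. Book value $82,813.
Year 8: ⌊$82,813 × 125%/10⌋ = $10,351. Book value $72,462.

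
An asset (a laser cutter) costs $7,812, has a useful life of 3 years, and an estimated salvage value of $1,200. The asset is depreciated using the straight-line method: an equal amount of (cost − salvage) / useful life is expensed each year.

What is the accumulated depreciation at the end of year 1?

$2,204

Depreciable base = $7,812 − $1,200 = $6,612.
Annual expense = $6,612 / 3 = $2,204.
End of year 1: book value $5,608.
Accumulated through year 1 = $7,812 − $5,608 = $2,204.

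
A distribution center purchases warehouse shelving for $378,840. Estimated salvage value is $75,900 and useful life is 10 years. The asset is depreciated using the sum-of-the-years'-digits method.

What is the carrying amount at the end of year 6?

$130,980

Depreciable base = $378,840 − $75,900 = $302,940.
Sum of the years' digits = 10+9+8+7+6+5+4+3+2+1 = 55.
Year 1: $302,940 × 10/55 = $55,080. Book value $323,760.
Year 2: $302,940 × 9/55 = $49,572. Book value $274,188.
Year 3: $302,940 × 8/55 = $44,064. Book value $230,124.
Year 4: $302,940 × 7/55 = $38,556. Book value $191,568.
Year 5: $302,940 × 6/55 = $33,048. Book value $158,520.
Year 6: $302,940 × 5/55 = $27,540. Book value $130,980.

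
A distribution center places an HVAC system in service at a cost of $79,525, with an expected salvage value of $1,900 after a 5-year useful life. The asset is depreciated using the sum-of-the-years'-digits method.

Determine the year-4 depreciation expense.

$10,350

Depreciable base = $79,525 − $1,900 = $77,625.
Sum of the years' digits = 5+4+3+2+1 = 15.
Year 1: $77,625 × 5/15 = $25,875. Book value $53,650.
Year 2: $77,625 × 4/15 = $20,700. Book value $32,950.
Year 3: $77,625 × 3/15 = $15,525. Book value $17,425.
Year 4: $77,625 × 2/15 = $10,350. Book value $7,075.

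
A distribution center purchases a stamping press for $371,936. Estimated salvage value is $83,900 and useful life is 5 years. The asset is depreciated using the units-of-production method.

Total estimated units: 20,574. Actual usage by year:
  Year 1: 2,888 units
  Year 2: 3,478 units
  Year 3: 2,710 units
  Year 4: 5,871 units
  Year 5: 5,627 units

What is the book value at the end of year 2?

Depreciable base = $371,936 − $83,900 = $288,036.
Rate = $288,036 / 20,574 units = $14 per unit.
Year 1: 2,888 × $14 = $40,432. Book value $331,504.
Year 2: 3,478 × $14 = $48,692. Book value $282,812.

$282,812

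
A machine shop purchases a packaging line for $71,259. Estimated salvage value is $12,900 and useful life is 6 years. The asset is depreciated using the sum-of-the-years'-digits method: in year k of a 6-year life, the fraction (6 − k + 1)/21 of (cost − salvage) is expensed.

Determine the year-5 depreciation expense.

Depreciable base = $71,259 − $12,900 = $58,359.
Sum of the years' digits = 6+5+4+3+2+1 = 21.
Year 1: $58,359 × 6/21 = $16,674. Book value $54,585.
Year 2: $58,359 × 5/21 = $13,895. Book value $40,690.
Year 3: $58,359 × 4/21 = $11,116. Book value $29,574.
Year 4: $58,359 × 3/21 = $8,337. Book value $21,237.
Year 5: $58,359 × 2/21 = $5,558. Book value $15,679.

$5,558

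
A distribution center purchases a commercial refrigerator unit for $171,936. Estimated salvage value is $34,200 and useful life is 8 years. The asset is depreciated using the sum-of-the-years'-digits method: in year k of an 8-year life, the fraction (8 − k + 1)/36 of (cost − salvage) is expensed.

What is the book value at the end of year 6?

Depreciable base = $171,936 − $34,200 = $137,736.
Sum of the years' digits = 8+7+6+5+4+3+2+1 = 36.
Year 1: $137,736 × 8/36 = $30,608. Book value $141,328.
Year 2: $137,736 × 7/36 = $26,782. Book value $114,546.
Year 3: $137,736 × 6/36 = $22,956. Book value $91,590.
Year 4: $137,736 × 5/36 = $19,130. Book value $72,460.
Year 5: $137,736 × 4/36 = $15,304. Book value $57,156.
Year 6: $137,736 × 3/36 = $11,478. Book value $45,678.

$45,678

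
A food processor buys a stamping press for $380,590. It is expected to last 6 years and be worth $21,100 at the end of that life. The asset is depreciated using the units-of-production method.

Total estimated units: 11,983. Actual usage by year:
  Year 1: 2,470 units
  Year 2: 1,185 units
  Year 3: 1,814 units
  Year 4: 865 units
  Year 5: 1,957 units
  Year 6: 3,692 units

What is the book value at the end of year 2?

$270,940

Depreciable base = $380,590 − $21,100 = $359,490.
Rate = $359,490 / 11,983 units = $30 per unit.
Year 1: 2,470 × $30 = $74,100. Book value $306,490.
Year 2: 1,185 × $30 = $35,550. Book value $270,940.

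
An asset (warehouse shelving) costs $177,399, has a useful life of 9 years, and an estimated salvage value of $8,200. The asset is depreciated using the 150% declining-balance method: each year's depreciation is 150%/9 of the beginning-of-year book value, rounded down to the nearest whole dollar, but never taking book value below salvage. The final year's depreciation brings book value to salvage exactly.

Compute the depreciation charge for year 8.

$8,251

Depreciable base = $177,399 − $8,200 = $169,199.
Year 1: ⌊$177,399 × 150%/9⌋ = $29,566. Book value $147,833.
Year 2: ⌊$147,833 × 150%/9⌋ = $24,638. Book value $123,195.
Year 3: ⌊$123,195 × 150%/9⌋ = $20,532. Book value $102,663.
Year 4: ⌊$102,663 × 150%/9⌋ = $17,110. Book value $85,553.
Year 5: ⌊$85,553 × 150%/9⌋ = $14,258. Book value $71,295.
Year 6: ⌊$71,295 × 150%/9⌋ = $11,882. Book value $59,413.
Year 7: ⌊$59,413 × 150%/9⌋ = $9,902. Book value $49,511.
Year 8: ⌊$49,511 × 150%/9⌋ = $8,251. Book value $41,260.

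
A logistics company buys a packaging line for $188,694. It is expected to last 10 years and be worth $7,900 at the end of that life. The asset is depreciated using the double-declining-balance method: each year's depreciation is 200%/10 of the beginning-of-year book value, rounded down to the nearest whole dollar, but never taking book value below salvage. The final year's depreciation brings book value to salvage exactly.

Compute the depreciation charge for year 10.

$17,428

Depreciable base = $188,694 − $7,900 = $180,794.
Year 1: ⌊$188,694 × 200%/10⌋ = $37,738. Book value $150,956.
Year 2: ⌊$150,956 × 200%/10⌋ = $30,191. Book value $120,765.
Year 3: ⌊$120,765 × 200%/10⌋ = $24,153. Book value $96,612.
Year 4: ⌊$96,612 × 200%/10⌋ = $19,322. Book value $77,290.
Year 5: ⌊$77,290 × 200%/10⌋ = $15,458. Book value $61,832.
Year 6: ⌊$61,832 × 200%/10⌋ = $12,366. Book value $49,466.
Year 7: ⌊$49,466 × 200%/10⌋ = $9,893. Book value $39,573.
Year 8: ⌊$39,573 × 200%/10⌋ = $7,914. Book value $31,659.
Year 9: ⌊$31,659 × 200%/10⌋ = $6,331. Book value $25,328.
Year 10 (final): $25,328 − $7,900 = $17,428. Book value $7,900.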